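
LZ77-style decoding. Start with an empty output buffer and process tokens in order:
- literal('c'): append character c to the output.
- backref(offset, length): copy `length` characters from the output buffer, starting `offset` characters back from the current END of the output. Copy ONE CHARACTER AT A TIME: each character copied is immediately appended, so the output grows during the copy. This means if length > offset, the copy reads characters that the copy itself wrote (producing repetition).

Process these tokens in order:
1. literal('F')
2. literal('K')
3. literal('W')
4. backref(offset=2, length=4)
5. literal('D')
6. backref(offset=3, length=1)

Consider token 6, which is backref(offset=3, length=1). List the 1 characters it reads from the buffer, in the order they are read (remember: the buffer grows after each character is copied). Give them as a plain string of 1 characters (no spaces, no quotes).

Token 1: literal('F'). Output: "F"
Token 2: literal('K'). Output: "FK"
Token 3: literal('W'). Output: "FKW"
Token 4: backref(off=2, len=4) (overlapping!). Copied 'KWKW' from pos 1. Output: "FKWKWKW"
Token 5: literal('D'). Output: "FKWKWKWD"
Token 6: backref(off=3, len=1). Buffer before: "FKWKWKWD" (len 8)
  byte 1: read out[5]='K', append. Buffer now: "FKWKWKWDK"

Answer: K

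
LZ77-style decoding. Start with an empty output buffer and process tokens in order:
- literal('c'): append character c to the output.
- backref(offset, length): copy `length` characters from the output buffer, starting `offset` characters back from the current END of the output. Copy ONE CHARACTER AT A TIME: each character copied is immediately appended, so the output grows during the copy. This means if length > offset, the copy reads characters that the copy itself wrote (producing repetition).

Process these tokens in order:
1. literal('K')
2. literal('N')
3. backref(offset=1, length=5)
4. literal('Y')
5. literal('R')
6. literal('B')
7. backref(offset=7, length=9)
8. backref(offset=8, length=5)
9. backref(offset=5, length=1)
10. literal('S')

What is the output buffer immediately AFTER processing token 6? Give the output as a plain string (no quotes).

Token 1: literal('K'). Output: "K"
Token 2: literal('N'). Output: "KN"
Token 3: backref(off=1, len=5) (overlapping!). Copied 'NNNNN' from pos 1. Output: "KNNNNNN"
Token 4: literal('Y'). Output: "KNNNNNNY"
Token 5: literal('R'). Output: "KNNNNNNYR"
Token 6: literal('B'). Output: "KNNNNNNYRB"

Answer: KNNNNNNYRB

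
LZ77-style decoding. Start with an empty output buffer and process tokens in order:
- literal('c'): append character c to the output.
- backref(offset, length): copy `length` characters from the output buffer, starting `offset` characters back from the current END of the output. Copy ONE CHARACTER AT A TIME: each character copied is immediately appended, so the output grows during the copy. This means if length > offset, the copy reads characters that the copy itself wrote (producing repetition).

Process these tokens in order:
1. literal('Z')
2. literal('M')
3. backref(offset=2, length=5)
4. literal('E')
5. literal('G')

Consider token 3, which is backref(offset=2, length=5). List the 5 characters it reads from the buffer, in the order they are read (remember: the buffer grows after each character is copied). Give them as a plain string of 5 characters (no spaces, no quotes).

Answer: ZMZMZ

Derivation:
Token 1: literal('Z'). Output: "Z"
Token 2: literal('M'). Output: "ZM"
Token 3: backref(off=2, len=5). Buffer before: "ZM" (len 2)
  byte 1: read out[0]='Z', append. Buffer now: "ZMZ"
  byte 2: read out[1]='M', append. Buffer now: "ZMZM"
  byte 3: read out[2]='Z', append. Buffer now: "ZMZMZ"
  byte 4: read out[3]='M', append. Buffer now: "ZMZMZM"
  byte 5: read out[4]='Z', append. Buffer now: "ZMZMZMZ"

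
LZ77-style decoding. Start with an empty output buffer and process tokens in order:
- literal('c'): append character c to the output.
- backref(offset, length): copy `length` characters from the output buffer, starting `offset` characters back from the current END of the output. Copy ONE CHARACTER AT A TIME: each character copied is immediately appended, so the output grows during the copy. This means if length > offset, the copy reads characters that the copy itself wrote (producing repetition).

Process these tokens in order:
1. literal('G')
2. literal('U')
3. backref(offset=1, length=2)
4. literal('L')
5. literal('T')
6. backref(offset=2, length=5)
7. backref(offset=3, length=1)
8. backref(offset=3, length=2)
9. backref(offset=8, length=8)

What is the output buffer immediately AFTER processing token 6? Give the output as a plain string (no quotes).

Token 1: literal('G'). Output: "G"
Token 2: literal('U'). Output: "GU"
Token 3: backref(off=1, len=2) (overlapping!). Copied 'UU' from pos 1. Output: "GUUU"
Token 4: literal('L'). Output: "GUUUL"
Token 5: literal('T'). Output: "GUUULT"
Token 6: backref(off=2, len=5) (overlapping!). Copied 'LTLTL' from pos 4. Output: "GUUULTLTLTL"

Answer: GUUULTLTLTL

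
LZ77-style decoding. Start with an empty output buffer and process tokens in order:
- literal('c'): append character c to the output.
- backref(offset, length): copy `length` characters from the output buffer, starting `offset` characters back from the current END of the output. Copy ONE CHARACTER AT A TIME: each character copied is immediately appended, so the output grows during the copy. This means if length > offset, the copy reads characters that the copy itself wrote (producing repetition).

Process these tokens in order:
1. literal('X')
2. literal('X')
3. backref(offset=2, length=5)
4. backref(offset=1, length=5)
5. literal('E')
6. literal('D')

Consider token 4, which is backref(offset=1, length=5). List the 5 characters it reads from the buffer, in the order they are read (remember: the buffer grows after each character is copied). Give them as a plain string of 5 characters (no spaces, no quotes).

Token 1: literal('X'). Output: "X"
Token 2: literal('X'). Output: "XX"
Token 3: backref(off=2, len=5) (overlapping!). Copied 'XXXXX' from pos 0. Output: "XXXXXXX"
Token 4: backref(off=1, len=5). Buffer before: "XXXXXXX" (len 7)
  byte 1: read out[6]='X', append. Buffer now: "XXXXXXXX"
  byte 2: read out[7]='X', append. Buffer now: "XXXXXXXXX"
  byte 3: read out[8]='X', append. Buffer now: "XXXXXXXXXX"
  byte 4: read out[9]='X', append. Buffer now: "XXXXXXXXXXX"
  byte 5: read out[10]='X', append. Buffer now: "XXXXXXXXXXXX"

Answer: XXXXX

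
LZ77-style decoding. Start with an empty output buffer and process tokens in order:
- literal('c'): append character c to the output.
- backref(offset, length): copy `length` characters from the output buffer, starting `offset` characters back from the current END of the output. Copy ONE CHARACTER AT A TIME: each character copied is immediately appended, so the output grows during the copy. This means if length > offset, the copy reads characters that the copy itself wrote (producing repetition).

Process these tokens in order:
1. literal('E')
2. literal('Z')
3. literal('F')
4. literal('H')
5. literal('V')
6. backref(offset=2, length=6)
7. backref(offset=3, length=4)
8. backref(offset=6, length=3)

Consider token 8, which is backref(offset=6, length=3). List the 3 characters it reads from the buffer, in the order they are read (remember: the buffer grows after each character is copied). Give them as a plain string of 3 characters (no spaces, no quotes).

Token 1: literal('E'). Output: "E"
Token 2: literal('Z'). Output: "EZ"
Token 3: literal('F'). Output: "EZF"
Token 4: literal('H'). Output: "EZFH"
Token 5: literal('V'). Output: "EZFHV"
Token 6: backref(off=2, len=6) (overlapping!). Copied 'HVHVHV' from pos 3. Output: "EZFHVHVHVHV"
Token 7: backref(off=3, len=4) (overlapping!). Copied 'VHVV' from pos 8. Output: "EZFHVHVHVHVVHVV"
Token 8: backref(off=6, len=3). Buffer before: "EZFHVHVHVHVVHVV" (len 15)
  byte 1: read out[9]='H', append. Buffer now: "EZFHVHVHVHVVHVVH"
  byte 2: read out[10]='V', append. Buffer now: "EZFHVHVHVHVVHVVHV"
  byte 3: read out[11]='V', append. Buffer now: "EZFHVHVHVHVVHVVHVV"

Answer: HVV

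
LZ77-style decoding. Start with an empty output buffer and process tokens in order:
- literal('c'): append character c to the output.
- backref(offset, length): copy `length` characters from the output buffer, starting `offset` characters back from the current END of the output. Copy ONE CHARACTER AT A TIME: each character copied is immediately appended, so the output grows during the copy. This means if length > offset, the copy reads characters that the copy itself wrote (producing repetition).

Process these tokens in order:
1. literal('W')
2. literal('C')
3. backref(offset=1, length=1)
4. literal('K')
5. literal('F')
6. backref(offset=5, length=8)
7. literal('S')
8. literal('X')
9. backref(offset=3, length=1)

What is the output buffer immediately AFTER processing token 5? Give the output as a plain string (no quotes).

Token 1: literal('W'). Output: "W"
Token 2: literal('C'). Output: "WC"
Token 3: backref(off=1, len=1). Copied 'C' from pos 1. Output: "WCC"
Token 4: literal('K'). Output: "WCCK"
Token 5: literal('F'). Output: "WCCKF"

Answer: WCCKF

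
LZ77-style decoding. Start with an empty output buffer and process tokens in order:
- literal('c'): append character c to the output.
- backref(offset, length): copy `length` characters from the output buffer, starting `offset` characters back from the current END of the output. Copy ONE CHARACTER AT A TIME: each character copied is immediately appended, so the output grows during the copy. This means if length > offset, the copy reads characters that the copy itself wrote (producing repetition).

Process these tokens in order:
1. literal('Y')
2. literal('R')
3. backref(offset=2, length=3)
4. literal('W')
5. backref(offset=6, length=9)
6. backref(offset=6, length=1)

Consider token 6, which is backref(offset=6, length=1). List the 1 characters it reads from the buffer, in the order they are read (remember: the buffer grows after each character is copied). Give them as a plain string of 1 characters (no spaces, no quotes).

Answer: R

Derivation:
Token 1: literal('Y'). Output: "Y"
Token 2: literal('R'). Output: "YR"
Token 3: backref(off=2, len=3) (overlapping!). Copied 'YRY' from pos 0. Output: "YRYRY"
Token 4: literal('W'). Output: "YRYRYW"
Token 5: backref(off=6, len=9) (overlapping!). Copied 'YRYRYWYRY' from pos 0. Output: "YRYRYWYRYRYWYRY"
Token 6: backref(off=6, len=1). Buffer before: "YRYRYWYRYRYWYRY" (len 15)
  byte 1: read out[9]='R', append. Buffer now: "YRYRYWYRYRYWYRYR"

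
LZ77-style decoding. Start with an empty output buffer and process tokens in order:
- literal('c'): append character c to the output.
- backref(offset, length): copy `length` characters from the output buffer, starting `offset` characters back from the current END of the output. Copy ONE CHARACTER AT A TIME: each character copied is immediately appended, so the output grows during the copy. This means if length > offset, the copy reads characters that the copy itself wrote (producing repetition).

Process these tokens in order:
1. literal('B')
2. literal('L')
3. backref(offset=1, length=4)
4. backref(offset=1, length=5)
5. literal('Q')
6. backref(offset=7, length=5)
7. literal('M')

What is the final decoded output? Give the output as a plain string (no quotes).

Answer: BLLLLLLLLLLQLLLLLM

Derivation:
Token 1: literal('B'). Output: "B"
Token 2: literal('L'). Output: "BL"
Token 3: backref(off=1, len=4) (overlapping!). Copied 'LLLL' from pos 1. Output: "BLLLLL"
Token 4: backref(off=1, len=5) (overlapping!). Copied 'LLLLL' from pos 5. Output: "BLLLLLLLLLL"
Token 5: literal('Q'). Output: "BLLLLLLLLLLQ"
Token 6: backref(off=7, len=5). Copied 'LLLLL' from pos 5. Output: "BLLLLLLLLLLQLLLLL"
Token 7: literal('M'). Output: "BLLLLLLLLLLQLLLLLM"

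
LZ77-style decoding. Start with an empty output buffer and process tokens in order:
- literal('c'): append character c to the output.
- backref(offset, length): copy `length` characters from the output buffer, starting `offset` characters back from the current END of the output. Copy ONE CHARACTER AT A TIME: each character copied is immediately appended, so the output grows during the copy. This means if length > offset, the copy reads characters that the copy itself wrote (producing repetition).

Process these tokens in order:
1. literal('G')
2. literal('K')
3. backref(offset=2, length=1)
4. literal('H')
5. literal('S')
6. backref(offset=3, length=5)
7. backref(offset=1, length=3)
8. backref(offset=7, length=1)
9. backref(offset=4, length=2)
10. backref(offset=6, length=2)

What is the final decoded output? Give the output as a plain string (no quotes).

Answer: GKGHSGHSGHHHHHHHHH

Derivation:
Token 1: literal('G'). Output: "G"
Token 2: literal('K'). Output: "GK"
Token 3: backref(off=2, len=1). Copied 'G' from pos 0. Output: "GKG"
Token 4: literal('H'). Output: "GKGH"
Token 5: literal('S'). Output: "GKGHS"
Token 6: backref(off=3, len=5) (overlapping!). Copied 'GHSGH' from pos 2. Output: "GKGHSGHSGH"
Token 7: backref(off=1, len=3) (overlapping!). Copied 'HHH' from pos 9. Output: "GKGHSGHSGHHHH"
Token 8: backref(off=7, len=1). Copied 'H' from pos 6. Output: "GKGHSGHSGHHHHH"
Token 9: backref(off=4, len=2). Copied 'HH' from pos 10. Output: "GKGHSGHSGHHHHHHH"
Token 10: backref(off=6, len=2). Copied 'HH' from pos 10. Output: "GKGHSGHSGHHHHHHHHH"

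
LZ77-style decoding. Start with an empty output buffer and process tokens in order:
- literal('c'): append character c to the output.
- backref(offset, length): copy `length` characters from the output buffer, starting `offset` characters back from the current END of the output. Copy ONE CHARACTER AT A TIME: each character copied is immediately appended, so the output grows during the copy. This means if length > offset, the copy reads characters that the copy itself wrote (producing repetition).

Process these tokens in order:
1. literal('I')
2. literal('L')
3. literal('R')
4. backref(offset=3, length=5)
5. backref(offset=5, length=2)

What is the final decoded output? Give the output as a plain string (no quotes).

Answer: ILRILRILIL

Derivation:
Token 1: literal('I'). Output: "I"
Token 2: literal('L'). Output: "IL"
Token 3: literal('R'). Output: "ILR"
Token 4: backref(off=3, len=5) (overlapping!). Copied 'ILRIL' from pos 0. Output: "ILRILRIL"
Token 5: backref(off=5, len=2). Copied 'IL' from pos 3. Output: "ILRILRILIL"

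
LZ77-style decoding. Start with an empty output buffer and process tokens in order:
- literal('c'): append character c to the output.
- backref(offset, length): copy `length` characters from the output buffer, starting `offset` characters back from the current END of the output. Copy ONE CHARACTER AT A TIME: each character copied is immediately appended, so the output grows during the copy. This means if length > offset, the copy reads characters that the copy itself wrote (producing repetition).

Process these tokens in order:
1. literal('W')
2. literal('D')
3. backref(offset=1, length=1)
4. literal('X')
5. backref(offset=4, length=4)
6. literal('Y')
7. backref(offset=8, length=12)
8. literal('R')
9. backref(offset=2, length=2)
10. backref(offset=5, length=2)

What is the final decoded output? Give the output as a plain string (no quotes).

Token 1: literal('W'). Output: "W"
Token 2: literal('D'). Output: "WD"
Token 3: backref(off=1, len=1). Copied 'D' from pos 1. Output: "WDD"
Token 4: literal('X'). Output: "WDDX"
Token 5: backref(off=4, len=4). Copied 'WDDX' from pos 0. Output: "WDDXWDDX"
Token 6: literal('Y'). Output: "WDDXWDDXY"
Token 7: backref(off=8, len=12) (overlapping!). Copied 'DDXWDDXYDDXW' from pos 1. Output: "WDDXWDDXYDDXWDDXYDDXW"
Token 8: literal('R'). Output: "WDDXWDDXYDDXWDDXYDDXWR"
Token 9: backref(off=2, len=2). Copied 'WR' from pos 20. Output: "WDDXWDDXYDDXWDDXYDDXWRWR"
Token 10: backref(off=5, len=2). Copied 'XW' from pos 19. Output: "WDDXWDDXYDDXWDDXYDDXWRWRXW"

Answer: WDDXWDDXYDDXWDDXYDDXWRWRXW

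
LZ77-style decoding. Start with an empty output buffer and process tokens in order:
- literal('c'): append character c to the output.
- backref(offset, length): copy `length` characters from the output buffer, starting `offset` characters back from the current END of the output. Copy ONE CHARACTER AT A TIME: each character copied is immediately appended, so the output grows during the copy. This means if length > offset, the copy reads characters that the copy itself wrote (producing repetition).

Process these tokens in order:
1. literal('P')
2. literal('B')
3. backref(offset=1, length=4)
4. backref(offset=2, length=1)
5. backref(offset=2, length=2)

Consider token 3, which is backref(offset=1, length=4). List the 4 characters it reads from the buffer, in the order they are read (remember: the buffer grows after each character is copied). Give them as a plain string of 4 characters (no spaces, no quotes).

Answer: BBBB

Derivation:
Token 1: literal('P'). Output: "P"
Token 2: literal('B'). Output: "PB"
Token 3: backref(off=1, len=4). Buffer before: "PB" (len 2)
  byte 1: read out[1]='B', append. Buffer now: "PBB"
  byte 2: read out[2]='B', append. Buffer now: "PBBB"
  byte 3: read out[3]='B', append. Buffer now: "PBBBB"
  byte 4: read out[4]='B', append. Buffer now: "PBBBBB"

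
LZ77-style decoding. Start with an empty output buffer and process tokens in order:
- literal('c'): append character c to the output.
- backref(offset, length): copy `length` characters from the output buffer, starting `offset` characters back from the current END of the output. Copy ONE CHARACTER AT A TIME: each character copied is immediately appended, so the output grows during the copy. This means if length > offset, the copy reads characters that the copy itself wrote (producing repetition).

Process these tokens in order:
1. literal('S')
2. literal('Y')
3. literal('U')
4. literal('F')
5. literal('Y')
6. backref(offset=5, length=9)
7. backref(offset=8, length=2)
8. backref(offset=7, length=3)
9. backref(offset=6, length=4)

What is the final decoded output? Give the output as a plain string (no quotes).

Token 1: literal('S'). Output: "S"
Token 2: literal('Y'). Output: "SY"
Token 3: literal('U'). Output: "SYU"
Token 4: literal('F'). Output: "SYUF"
Token 5: literal('Y'). Output: "SYUFY"
Token 6: backref(off=5, len=9) (overlapping!). Copied 'SYUFYSYUF' from pos 0. Output: "SYUFYSYUFYSYUF"
Token 7: backref(off=8, len=2). Copied 'YU' from pos 6. Output: "SYUFYSYUFYSYUFYU"
Token 8: backref(off=7, len=3). Copied 'YSY' from pos 9. Output: "SYUFYSYUFYSYUFYUYSY"
Token 9: backref(off=6, len=4). Copied 'FYUY' from pos 13. Output: "SYUFYSYUFYSYUFYUYSYFYUY"

Answer: SYUFYSYUFYSYUFYUYSYFYUY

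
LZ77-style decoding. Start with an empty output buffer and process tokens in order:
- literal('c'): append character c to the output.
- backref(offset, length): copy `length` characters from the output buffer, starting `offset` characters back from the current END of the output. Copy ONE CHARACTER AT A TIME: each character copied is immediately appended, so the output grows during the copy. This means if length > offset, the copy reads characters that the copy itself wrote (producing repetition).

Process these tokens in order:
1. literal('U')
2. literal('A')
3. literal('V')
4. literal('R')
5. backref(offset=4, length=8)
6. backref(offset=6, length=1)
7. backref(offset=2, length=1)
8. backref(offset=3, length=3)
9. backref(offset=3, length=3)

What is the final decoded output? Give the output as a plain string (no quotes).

Token 1: literal('U'). Output: "U"
Token 2: literal('A'). Output: "UA"
Token 3: literal('V'). Output: "UAV"
Token 4: literal('R'). Output: "UAVR"
Token 5: backref(off=4, len=8) (overlapping!). Copied 'UAVRUAVR' from pos 0. Output: "UAVRUAVRUAVR"
Token 6: backref(off=6, len=1). Copied 'V' from pos 6. Output: "UAVRUAVRUAVRV"
Token 7: backref(off=2, len=1). Copied 'R' from pos 11. Output: "UAVRUAVRUAVRVR"
Token 8: backref(off=3, len=3). Copied 'RVR' from pos 11. Output: "UAVRUAVRUAVRVRRVR"
Token 9: backref(off=3, len=3). Copied 'RVR' from pos 14. Output: "UAVRUAVRUAVRVRRVRRVR"

Answer: UAVRUAVRUAVRVRRVRRVR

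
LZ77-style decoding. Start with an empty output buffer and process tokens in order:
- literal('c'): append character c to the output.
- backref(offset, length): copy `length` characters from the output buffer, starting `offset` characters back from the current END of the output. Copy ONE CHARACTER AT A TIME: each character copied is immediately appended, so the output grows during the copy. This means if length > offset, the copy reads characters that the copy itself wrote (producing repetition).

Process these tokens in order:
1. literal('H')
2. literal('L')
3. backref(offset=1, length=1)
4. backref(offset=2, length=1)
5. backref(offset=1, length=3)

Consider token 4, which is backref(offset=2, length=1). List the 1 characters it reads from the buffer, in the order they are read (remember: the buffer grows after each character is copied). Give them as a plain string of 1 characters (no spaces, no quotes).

Answer: L

Derivation:
Token 1: literal('H'). Output: "H"
Token 2: literal('L'). Output: "HL"
Token 3: backref(off=1, len=1). Copied 'L' from pos 1. Output: "HLL"
Token 4: backref(off=2, len=1). Buffer before: "HLL" (len 3)
  byte 1: read out[1]='L', append. Buffer now: "HLLL"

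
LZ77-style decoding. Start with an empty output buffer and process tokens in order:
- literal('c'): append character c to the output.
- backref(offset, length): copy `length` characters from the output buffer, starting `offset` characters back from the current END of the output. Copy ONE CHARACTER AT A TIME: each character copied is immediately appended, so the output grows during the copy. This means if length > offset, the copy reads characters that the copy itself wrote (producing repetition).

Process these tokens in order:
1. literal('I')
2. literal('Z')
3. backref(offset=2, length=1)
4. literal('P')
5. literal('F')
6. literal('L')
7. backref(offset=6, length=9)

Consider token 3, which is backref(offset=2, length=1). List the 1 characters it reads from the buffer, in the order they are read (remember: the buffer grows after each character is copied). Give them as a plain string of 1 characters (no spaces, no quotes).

Answer: I

Derivation:
Token 1: literal('I'). Output: "I"
Token 2: literal('Z'). Output: "IZ"
Token 3: backref(off=2, len=1). Buffer before: "IZ" (len 2)
  byte 1: read out[0]='I', append. Buffer now: "IZI"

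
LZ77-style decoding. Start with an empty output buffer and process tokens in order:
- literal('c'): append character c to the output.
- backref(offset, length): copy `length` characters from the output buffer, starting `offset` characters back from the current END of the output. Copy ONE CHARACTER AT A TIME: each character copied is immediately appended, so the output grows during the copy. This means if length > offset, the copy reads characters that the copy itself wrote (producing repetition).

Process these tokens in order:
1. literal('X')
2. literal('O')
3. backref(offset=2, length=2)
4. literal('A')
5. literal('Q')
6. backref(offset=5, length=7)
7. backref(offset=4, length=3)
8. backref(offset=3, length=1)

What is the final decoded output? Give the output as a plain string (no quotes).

Token 1: literal('X'). Output: "X"
Token 2: literal('O'). Output: "XO"
Token 3: backref(off=2, len=2). Copied 'XO' from pos 0. Output: "XOXO"
Token 4: literal('A'). Output: "XOXOA"
Token 5: literal('Q'). Output: "XOXOAQ"
Token 6: backref(off=5, len=7) (overlapping!). Copied 'OXOAQOX' from pos 1. Output: "XOXOAQOXOAQOX"
Token 7: backref(off=4, len=3). Copied 'AQO' from pos 9. Output: "XOXOAQOXOAQOXAQO"
Token 8: backref(off=3, len=1). Copied 'A' from pos 13. Output: "XOXOAQOXOAQOXAQOA"

Answer: XOXOAQOXOAQOXAQOA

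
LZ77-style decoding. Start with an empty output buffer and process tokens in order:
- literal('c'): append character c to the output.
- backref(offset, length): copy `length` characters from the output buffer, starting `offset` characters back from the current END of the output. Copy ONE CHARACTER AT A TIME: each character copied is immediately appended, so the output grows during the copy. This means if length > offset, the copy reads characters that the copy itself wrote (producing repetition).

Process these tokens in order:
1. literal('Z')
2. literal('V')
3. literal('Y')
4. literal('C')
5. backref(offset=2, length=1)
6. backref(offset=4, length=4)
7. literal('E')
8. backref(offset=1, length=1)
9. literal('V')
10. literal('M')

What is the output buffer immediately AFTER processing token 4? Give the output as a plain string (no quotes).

Token 1: literal('Z'). Output: "Z"
Token 2: literal('V'). Output: "ZV"
Token 3: literal('Y'). Output: "ZVY"
Token 4: literal('C'). Output: "ZVYC"

Answer: ZVYC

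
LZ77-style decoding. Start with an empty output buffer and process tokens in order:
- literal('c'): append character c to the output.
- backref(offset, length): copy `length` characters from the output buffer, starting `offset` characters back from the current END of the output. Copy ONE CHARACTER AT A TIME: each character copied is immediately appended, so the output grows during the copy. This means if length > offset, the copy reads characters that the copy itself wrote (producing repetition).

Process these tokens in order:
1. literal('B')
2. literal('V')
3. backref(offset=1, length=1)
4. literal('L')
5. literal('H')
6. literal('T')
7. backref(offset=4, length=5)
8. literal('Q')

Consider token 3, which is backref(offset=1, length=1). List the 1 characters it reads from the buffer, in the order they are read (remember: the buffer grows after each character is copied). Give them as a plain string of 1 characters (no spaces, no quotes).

Token 1: literal('B'). Output: "B"
Token 2: literal('V'). Output: "BV"
Token 3: backref(off=1, len=1). Buffer before: "BV" (len 2)
  byte 1: read out[1]='V', append. Buffer now: "BVV"

Answer: V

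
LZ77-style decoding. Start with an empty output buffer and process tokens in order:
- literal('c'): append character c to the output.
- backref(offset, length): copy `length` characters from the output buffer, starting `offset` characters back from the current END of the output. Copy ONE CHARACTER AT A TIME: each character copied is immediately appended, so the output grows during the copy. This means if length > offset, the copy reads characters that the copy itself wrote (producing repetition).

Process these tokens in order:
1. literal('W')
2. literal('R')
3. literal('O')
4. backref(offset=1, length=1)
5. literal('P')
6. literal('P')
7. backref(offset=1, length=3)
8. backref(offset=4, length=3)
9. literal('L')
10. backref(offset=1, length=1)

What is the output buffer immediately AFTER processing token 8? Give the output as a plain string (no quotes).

Answer: WROOPPPPPPPP

Derivation:
Token 1: literal('W'). Output: "W"
Token 2: literal('R'). Output: "WR"
Token 3: literal('O'). Output: "WRO"
Token 4: backref(off=1, len=1). Copied 'O' from pos 2. Output: "WROO"
Token 5: literal('P'). Output: "WROOP"
Token 6: literal('P'). Output: "WROOPP"
Token 7: backref(off=1, len=3) (overlapping!). Copied 'PPP' from pos 5. Output: "WROOPPPPP"
Token 8: backref(off=4, len=3). Copied 'PPP' from pos 5. Output: "WROOPPPPPPPP"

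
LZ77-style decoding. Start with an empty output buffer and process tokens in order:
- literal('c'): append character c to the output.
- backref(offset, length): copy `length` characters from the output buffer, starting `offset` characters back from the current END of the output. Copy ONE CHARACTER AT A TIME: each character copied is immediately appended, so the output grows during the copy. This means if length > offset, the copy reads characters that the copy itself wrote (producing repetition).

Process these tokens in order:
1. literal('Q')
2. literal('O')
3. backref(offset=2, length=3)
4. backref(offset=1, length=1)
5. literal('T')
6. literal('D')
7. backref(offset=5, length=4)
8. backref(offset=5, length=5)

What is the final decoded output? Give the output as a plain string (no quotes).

Answer: QOQOQQTDOQQTDOQQT

Derivation:
Token 1: literal('Q'). Output: "Q"
Token 2: literal('O'). Output: "QO"
Token 3: backref(off=2, len=3) (overlapping!). Copied 'QOQ' from pos 0. Output: "QOQOQ"
Token 4: backref(off=1, len=1). Copied 'Q' from pos 4. Output: "QOQOQQ"
Token 5: literal('T'). Output: "QOQOQQT"
Token 6: literal('D'). Output: "QOQOQQTD"
Token 7: backref(off=5, len=4). Copied 'OQQT' from pos 3. Output: "QOQOQQTDOQQT"
Token 8: backref(off=5, len=5). Copied 'DOQQT' from pos 7. Output: "QOQOQQTDOQQTDOQQT"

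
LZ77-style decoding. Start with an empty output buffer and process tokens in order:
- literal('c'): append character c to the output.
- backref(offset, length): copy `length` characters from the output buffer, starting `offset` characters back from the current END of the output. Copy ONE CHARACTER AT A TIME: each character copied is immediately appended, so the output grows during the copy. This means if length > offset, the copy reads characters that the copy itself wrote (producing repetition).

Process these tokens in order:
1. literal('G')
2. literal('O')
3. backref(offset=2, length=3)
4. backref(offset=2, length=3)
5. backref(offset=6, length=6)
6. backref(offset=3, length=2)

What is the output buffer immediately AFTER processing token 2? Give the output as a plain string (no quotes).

Token 1: literal('G'). Output: "G"
Token 2: literal('O'). Output: "GO"

Answer: GO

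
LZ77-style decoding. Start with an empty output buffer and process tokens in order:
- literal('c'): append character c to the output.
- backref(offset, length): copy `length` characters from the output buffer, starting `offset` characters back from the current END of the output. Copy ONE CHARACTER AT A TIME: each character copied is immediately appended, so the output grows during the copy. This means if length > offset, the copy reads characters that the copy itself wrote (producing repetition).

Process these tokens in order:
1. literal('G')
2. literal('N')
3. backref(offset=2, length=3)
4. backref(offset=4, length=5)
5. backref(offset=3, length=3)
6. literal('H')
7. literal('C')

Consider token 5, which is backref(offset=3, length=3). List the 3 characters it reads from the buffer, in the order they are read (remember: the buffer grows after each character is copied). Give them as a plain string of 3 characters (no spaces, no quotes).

Token 1: literal('G'). Output: "G"
Token 2: literal('N'). Output: "GN"
Token 3: backref(off=2, len=3) (overlapping!). Copied 'GNG' from pos 0. Output: "GNGNG"
Token 4: backref(off=4, len=5) (overlapping!). Copied 'NGNGN' from pos 1. Output: "GNGNGNGNGN"
Token 5: backref(off=3, len=3). Buffer before: "GNGNGNGNGN" (len 10)
  byte 1: read out[7]='N', append. Buffer now: "GNGNGNGNGNN"
  byte 2: read out[8]='G', append. Buffer now: "GNGNGNGNGNNG"
  byte 3: read out[9]='N', append. Buffer now: "GNGNGNGNGNNGN"

Answer: NGN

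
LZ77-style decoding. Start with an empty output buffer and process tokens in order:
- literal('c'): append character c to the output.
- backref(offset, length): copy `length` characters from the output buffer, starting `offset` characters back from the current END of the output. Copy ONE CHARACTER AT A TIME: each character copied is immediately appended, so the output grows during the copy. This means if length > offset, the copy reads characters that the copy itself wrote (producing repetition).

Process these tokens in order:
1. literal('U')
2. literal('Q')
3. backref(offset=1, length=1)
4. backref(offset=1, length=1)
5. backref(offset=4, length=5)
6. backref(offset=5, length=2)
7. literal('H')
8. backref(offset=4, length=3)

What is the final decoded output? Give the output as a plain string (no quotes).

Token 1: literal('U'). Output: "U"
Token 2: literal('Q'). Output: "UQ"
Token 3: backref(off=1, len=1). Copied 'Q' from pos 1. Output: "UQQ"
Token 4: backref(off=1, len=1). Copied 'Q' from pos 2. Output: "UQQQ"
Token 5: backref(off=4, len=5) (overlapping!). Copied 'UQQQU' from pos 0. Output: "UQQQUQQQU"
Token 6: backref(off=5, len=2). Copied 'UQ' from pos 4. Output: "UQQQUQQQUUQ"
Token 7: literal('H'). Output: "UQQQUQQQUUQH"
Token 8: backref(off=4, len=3). Copied 'UUQ' from pos 8. Output: "UQQQUQQQUUQHUUQ"

Answer: UQQQUQQQUUQHUUQ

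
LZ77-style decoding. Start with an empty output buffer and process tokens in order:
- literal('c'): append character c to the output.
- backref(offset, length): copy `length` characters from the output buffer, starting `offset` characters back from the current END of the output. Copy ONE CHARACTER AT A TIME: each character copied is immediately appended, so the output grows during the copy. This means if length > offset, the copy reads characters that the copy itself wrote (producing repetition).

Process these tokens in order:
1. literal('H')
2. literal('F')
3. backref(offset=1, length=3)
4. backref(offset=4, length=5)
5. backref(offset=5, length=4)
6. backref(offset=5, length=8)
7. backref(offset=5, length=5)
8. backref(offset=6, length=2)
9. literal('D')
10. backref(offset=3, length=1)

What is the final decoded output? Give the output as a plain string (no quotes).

Answer: HFFFFFFFFFFFFFFFFFFFFFFFFFFFFDF

Derivation:
Token 1: literal('H'). Output: "H"
Token 2: literal('F'). Output: "HF"
Token 3: backref(off=1, len=3) (overlapping!). Copied 'FFF' from pos 1. Output: "HFFFF"
Token 4: backref(off=4, len=5) (overlapping!). Copied 'FFFFF' from pos 1. Output: "HFFFFFFFFF"
Token 5: backref(off=5, len=4). Copied 'FFFF' from pos 5. Output: "HFFFFFFFFFFFFF"
Token 6: backref(off=5, len=8) (overlapping!). Copied 'FFFFFFFF' from pos 9. Output: "HFFFFFFFFFFFFFFFFFFFFF"
Token 7: backref(off=5, len=5). Copied 'FFFFF' from pos 17. Output: "HFFFFFFFFFFFFFFFFFFFFFFFFFF"
Token 8: backref(off=6, len=2). Copied 'FF' from pos 21. Output: "HFFFFFFFFFFFFFFFFFFFFFFFFFFFF"
Token 9: literal('D'). Output: "HFFFFFFFFFFFFFFFFFFFFFFFFFFFFD"
Token 10: backref(off=3, len=1). Copied 'F' from pos 27. Output: "HFFFFFFFFFFFFFFFFFFFFFFFFFFFFDF"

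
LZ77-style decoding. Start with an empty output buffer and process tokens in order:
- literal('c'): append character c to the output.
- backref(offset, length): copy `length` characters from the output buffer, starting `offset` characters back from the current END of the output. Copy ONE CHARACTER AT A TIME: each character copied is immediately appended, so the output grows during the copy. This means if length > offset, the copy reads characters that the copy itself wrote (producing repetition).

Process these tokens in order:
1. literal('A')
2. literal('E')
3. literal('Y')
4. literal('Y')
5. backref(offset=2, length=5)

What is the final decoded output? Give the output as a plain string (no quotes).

Token 1: literal('A'). Output: "A"
Token 2: literal('E'). Output: "AE"
Token 3: literal('Y'). Output: "AEY"
Token 4: literal('Y'). Output: "AEYY"
Token 5: backref(off=2, len=5) (overlapping!). Copied 'YYYYY' from pos 2. Output: "AEYYYYYYY"

Answer: AEYYYYYYY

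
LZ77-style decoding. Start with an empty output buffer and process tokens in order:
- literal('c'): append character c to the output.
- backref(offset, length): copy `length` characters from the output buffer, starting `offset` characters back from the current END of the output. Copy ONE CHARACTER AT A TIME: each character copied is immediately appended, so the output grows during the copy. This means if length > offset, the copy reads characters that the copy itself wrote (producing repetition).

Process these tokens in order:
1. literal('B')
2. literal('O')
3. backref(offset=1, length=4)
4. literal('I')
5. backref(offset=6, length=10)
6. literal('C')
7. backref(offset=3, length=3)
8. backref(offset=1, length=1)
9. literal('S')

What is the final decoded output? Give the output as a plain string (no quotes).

Token 1: literal('B'). Output: "B"
Token 2: literal('O'). Output: "BO"
Token 3: backref(off=1, len=4) (overlapping!). Copied 'OOOO' from pos 1. Output: "BOOOOO"
Token 4: literal('I'). Output: "BOOOOOI"
Token 5: backref(off=6, len=10) (overlapping!). Copied 'OOOOOIOOOO' from pos 1. Output: "BOOOOOIOOOOOIOOOO"
Token 6: literal('C'). Output: "BOOOOOIOOOOOIOOOOC"
Token 7: backref(off=3, len=3). Copied 'OOC' from pos 15. Output: "BOOOOOIOOOOOIOOOOCOOC"
Token 8: backref(off=1, len=1). Copied 'C' from pos 20. Output: "BOOOOOIOOOOOIOOOOCOOCC"
Token 9: literal('S'). Output: "BOOOOOIOOOOOIOOOOCOOCCS"

Answer: BOOOOOIOOOOOIOOOOCOOCCS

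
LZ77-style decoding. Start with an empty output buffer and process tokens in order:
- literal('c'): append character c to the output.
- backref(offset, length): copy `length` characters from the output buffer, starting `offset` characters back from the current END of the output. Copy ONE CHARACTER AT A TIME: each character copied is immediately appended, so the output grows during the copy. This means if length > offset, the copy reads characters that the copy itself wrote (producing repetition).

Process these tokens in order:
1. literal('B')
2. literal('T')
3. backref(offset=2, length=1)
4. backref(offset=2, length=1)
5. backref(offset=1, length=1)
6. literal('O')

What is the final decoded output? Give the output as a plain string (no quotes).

Token 1: literal('B'). Output: "B"
Token 2: literal('T'). Output: "BT"
Token 3: backref(off=2, len=1). Copied 'B' from pos 0. Output: "BTB"
Token 4: backref(off=2, len=1). Copied 'T' from pos 1. Output: "BTBT"
Token 5: backref(off=1, len=1). Copied 'T' from pos 3. Output: "BTBTT"
Token 6: literal('O'). Output: "BTBTTO"

Answer: BTBTTO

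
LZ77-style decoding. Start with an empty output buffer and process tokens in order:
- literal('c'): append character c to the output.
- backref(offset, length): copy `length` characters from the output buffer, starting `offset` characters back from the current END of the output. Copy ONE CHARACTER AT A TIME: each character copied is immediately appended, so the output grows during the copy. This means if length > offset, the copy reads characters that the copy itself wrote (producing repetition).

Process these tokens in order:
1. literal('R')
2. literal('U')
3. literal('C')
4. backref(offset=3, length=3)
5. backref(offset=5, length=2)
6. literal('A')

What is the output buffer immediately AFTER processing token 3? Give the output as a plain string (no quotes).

Answer: RUC

Derivation:
Token 1: literal('R'). Output: "R"
Token 2: literal('U'). Output: "RU"
Token 3: literal('C'). Output: "RUC"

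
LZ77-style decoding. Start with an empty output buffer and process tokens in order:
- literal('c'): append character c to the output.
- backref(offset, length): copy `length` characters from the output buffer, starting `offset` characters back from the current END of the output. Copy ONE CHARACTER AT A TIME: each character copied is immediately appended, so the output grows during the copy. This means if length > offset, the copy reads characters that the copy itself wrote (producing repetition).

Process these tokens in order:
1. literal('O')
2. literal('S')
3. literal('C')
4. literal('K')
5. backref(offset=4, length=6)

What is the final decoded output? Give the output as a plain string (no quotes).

Token 1: literal('O'). Output: "O"
Token 2: literal('S'). Output: "OS"
Token 3: literal('C'). Output: "OSC"
Token 4: literal('K'). Output: "OSCK"
Token 5: backref(off=4, len=6) (overlapping!). Copied 'OSCKOS' from pos 0. Output: "OSCKOSCKOS"

Answer: OSCKOSCKOS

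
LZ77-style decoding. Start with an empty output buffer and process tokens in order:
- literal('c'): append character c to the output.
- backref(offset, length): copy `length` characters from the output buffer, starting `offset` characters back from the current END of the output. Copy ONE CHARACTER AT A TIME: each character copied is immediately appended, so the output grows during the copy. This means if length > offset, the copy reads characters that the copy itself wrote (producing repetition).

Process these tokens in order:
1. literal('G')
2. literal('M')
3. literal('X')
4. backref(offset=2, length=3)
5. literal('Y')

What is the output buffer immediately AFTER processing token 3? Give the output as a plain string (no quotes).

Answer: GMX

Derivation:
Token 1: literal('G'). Output: "G"
Token 2: literal('M'). Output: "GM"
Token 3: literal('X'). Output: "GMX"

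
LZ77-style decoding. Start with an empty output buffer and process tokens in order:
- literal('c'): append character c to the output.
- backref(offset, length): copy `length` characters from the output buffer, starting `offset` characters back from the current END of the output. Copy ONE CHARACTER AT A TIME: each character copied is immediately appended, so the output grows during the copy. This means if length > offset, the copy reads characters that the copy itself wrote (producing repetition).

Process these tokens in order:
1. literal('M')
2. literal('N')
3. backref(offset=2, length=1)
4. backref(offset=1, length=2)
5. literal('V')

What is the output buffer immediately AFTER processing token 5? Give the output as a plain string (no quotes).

Token 1: literal('M'). Output: "M"
Token 2: literal('N'). Output: "MN"
Token 3: backref(off=2, len=1). Copied 'M' from pos 0. Output: "MNM"
Token 4: backref(off=1, len=2) (overlapping!). Copied 'MM' from pos 2. Output: "MNMMM"
Token 5: literal('V'). Output: "MNMMMV"

Answer: MNMMMV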